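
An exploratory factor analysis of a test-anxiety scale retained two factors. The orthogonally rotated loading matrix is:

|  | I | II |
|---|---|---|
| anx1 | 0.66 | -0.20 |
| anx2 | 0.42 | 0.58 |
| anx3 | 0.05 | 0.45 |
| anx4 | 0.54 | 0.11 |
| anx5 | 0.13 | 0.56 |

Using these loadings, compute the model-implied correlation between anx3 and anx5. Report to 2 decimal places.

r̂ = Σ λ_i·λ_j across factors = (0.05)(0.13) + (0.45)(0.56)
  = +0.0065 +0.2520 = 0.2585

0.26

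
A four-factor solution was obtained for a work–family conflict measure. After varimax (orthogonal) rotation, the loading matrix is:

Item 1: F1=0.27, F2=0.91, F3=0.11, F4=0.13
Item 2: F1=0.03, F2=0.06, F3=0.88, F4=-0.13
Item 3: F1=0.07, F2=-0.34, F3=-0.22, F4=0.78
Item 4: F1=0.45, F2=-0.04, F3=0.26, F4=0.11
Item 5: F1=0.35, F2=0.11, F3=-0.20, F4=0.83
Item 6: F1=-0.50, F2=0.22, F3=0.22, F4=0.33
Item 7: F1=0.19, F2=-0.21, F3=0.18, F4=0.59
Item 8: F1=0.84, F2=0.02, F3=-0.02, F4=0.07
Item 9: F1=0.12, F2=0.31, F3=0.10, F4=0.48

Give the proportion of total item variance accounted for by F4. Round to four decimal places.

0.2262

SS loadings for F4 = 0.13² + (-0.13)² + 0.78² + 0.11² + 0.83² + 0.33² + 0.59² + 0.07² + 0.48² = 2.0355
Proportion of variance = 2.0355 / 9 = 0.2262.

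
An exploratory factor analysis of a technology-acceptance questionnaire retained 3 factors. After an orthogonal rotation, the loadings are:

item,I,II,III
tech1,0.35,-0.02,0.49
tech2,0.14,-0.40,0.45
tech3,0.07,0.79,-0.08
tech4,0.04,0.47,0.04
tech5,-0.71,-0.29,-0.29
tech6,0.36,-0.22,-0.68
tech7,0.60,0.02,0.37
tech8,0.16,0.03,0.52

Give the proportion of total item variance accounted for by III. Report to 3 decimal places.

0.176

SS loadings for III = 0.49² + 0.45² + (-0.08)² + 0.04² + (-0.29)² + (-0.68)² + 0.37² + 0.52² = 1.4044
Proportion of variance = 1.4044 / 8 = 0.1756.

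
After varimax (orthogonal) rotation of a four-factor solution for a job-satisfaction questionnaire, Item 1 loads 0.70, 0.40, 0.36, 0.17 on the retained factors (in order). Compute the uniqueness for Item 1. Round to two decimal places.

h² = 0.70² + 0.40² + 0.36² + 0.17² = 0.4900 + 0.1600 + 0.1296 + 0.0289 = 0.8085
Uniqueness u² = 1 − h² = 1 − 0.8085 = 0.1915

0.19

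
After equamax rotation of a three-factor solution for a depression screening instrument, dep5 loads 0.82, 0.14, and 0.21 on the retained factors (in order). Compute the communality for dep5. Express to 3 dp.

h² = 0.82² + 0.14² + 0.21² = 0.6724 + 0.0196 + 0.0441 = 0.7361

0.736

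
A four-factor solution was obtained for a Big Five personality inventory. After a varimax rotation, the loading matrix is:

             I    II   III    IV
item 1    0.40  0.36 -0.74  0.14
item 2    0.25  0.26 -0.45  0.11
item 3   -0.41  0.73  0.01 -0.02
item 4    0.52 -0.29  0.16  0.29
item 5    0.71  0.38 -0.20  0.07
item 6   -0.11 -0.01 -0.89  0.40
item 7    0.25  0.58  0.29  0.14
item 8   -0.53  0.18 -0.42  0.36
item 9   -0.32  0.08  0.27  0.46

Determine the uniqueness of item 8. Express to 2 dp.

0.38

h² = (-0.53)² + 0.18² + (-0.42)² + 0.36² = 0.2809 + 0.0324 + 0.1764 + 0.1296 = 0.6193
Uniqueness u² = 1 − h² = 1 − 0.6193 = 0.3807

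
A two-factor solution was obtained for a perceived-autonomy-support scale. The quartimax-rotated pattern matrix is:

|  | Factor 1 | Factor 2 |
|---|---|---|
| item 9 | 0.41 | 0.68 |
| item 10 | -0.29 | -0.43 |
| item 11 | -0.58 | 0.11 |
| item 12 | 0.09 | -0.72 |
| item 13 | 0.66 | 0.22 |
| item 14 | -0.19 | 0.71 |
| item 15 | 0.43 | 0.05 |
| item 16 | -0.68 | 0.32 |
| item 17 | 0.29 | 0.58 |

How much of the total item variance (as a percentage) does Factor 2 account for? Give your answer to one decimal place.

SS loadings for Factor 2 = 0.68² + (-0.43)² + 0.11² + (-0.72)² + 0.22² + 0.71² + 0.05² + 0.32² + 0.58² = 2.1716
With 9 standardized items, total variance = 9. Proportion = 2.1716/9 = 0.2413 → 24.13%.

24.1%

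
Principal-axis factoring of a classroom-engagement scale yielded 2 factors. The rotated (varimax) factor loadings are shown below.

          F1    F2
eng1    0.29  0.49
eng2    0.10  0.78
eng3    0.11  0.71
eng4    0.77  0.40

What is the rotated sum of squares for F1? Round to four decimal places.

0.6991

SS loadings for F1 = 0.29² + 0.10² + 0.11² + 0.77² = 0.0841 + 0.0100 + 0.0121 + 0.5929 = 0.6991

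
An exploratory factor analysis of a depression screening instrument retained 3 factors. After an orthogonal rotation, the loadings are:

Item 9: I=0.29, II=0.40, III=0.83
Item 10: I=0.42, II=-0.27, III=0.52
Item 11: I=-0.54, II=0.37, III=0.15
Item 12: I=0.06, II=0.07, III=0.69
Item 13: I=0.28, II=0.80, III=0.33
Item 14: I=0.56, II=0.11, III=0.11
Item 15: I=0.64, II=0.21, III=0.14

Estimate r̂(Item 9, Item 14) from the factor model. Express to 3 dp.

0.298

r̂ = Σ λ_i·λ_j across factors = (0.29)(0.56) + (0.40)(0.11) + (0.83)(0.11)
  = +0.1624 +0.0440 +0.0913 = 0.2977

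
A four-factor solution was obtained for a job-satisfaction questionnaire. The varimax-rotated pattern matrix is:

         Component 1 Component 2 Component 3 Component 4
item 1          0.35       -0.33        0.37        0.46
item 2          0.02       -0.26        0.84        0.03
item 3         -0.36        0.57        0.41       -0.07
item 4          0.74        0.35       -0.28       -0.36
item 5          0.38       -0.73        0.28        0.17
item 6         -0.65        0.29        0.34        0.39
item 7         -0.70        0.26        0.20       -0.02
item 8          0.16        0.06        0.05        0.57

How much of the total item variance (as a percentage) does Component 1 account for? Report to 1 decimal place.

23.5%

SS loadings for Component 1 = 0.35² + 0.02² + (-0.36)² + 0.74² + 0.38² + (-0.65)² + (-0.70)² + 0.16² = 1.8826
With 8 standardized items, total variance = 8. Proportion = 1.8826/8 = 0.2353 → 23.53%.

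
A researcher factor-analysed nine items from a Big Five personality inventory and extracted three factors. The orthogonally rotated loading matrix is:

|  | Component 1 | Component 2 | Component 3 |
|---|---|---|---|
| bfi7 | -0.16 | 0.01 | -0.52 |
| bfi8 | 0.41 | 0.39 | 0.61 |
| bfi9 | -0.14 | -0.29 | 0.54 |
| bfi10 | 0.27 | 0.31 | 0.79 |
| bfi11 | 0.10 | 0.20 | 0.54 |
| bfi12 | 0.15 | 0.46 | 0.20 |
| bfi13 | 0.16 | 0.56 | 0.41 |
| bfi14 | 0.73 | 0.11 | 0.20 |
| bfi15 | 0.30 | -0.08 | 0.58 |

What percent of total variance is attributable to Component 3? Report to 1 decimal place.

SS loadings for Component 3 = (-0.52)² + 0.61² + 0.54² + 0.79² + 0.54² + 0.20² + 0.41² + 0.20² + 0.58² = 2.4343
With 9 standardized items, total variance = 9. Proportion = 2.4343/9 = 0.2705 → 27.05%.

27.0%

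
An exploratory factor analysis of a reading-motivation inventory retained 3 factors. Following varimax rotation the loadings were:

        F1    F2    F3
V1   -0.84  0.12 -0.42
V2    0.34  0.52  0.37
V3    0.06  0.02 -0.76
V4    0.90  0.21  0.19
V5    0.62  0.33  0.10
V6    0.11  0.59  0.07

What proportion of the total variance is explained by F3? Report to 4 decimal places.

SS loadings for F3 = (-0.42)² + 0.37² + (-0.76)² + 0.19² + 0.10² + 0.07² = 0.9419
Proportion of variance = 0.9419 / 6 = 0.1570.

0.1570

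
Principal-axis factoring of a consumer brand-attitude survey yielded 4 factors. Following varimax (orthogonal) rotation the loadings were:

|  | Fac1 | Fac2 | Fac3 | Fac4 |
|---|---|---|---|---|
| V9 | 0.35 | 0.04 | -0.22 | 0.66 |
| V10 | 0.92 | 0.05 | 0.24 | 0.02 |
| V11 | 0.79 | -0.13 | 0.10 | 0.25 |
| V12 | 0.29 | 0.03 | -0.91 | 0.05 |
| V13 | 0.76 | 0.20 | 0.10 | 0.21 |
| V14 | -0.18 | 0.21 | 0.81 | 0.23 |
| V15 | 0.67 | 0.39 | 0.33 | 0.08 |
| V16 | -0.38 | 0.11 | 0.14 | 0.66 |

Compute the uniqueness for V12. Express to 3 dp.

h² = 0.29² + 0.03² + (-0.91)² + 0.05² = 0.0841 + 0.0009 + 0.8281 + 0.0025 = 0.9156
Uniqueness u² = 1 − h² = 1 − 0.9156 = 0.0844

0.084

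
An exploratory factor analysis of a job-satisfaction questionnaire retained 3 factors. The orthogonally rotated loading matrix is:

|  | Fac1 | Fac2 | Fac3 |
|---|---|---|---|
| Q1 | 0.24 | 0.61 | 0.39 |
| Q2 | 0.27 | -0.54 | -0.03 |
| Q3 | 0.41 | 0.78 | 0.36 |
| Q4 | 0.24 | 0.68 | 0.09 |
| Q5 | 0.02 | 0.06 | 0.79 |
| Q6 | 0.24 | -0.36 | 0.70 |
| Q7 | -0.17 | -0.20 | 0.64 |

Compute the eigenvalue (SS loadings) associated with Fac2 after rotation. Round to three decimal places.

SS loadings for Fac2 = 0.61² + (-0.54)² + 0.78² + 0.68² + 0.06² + (-0.36)² + (-0.20)² = 0.3721 + 0.2916 + 0.6084 + 0.4624 + 0.0036 + 0.1296 + 0.0400 = 1.9077

1.908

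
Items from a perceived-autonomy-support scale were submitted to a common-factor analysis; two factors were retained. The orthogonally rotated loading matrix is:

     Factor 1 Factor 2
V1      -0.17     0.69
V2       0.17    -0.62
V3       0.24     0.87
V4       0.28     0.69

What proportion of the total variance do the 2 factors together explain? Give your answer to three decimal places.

SS loadings by factor: 0.1938, 2.0935; total = 2.2873.
Total variance with 4 standardized items is 4, so the solution explains 2.2873/4 = 0.5718.

0.572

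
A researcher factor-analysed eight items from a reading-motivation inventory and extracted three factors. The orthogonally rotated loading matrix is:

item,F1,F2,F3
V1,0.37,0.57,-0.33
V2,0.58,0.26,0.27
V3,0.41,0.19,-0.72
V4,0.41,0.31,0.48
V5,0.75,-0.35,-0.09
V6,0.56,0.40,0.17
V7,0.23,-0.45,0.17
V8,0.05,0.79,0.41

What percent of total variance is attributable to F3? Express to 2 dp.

14.56%

SS loadings for F3 = (-0.33)² + 0.27² + (-0.72)² + 0.48² + (-0.09)² + 0.17² + 0.17² + 0.41² = 1.1646
With 8 standardized items, total variance = 8. Proportion = 1.1646/8 = 0.1456 → 14.56%.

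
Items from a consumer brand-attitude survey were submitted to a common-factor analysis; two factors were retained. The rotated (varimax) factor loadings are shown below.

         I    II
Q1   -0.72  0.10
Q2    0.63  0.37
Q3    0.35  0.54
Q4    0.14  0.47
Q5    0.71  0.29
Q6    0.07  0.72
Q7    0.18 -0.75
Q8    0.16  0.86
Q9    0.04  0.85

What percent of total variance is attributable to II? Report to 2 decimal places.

36.52%

SS loadings for II = 0.10² + 0.37² + 0.54² + 0.47² + 0.29² + 0.72² + (-0.75)² + 0.86² + 0.85² = 3.2865
With 9 standardized items, total variance = 9. Proportion = 3.2865/9 = 0.3652 → 36.52%.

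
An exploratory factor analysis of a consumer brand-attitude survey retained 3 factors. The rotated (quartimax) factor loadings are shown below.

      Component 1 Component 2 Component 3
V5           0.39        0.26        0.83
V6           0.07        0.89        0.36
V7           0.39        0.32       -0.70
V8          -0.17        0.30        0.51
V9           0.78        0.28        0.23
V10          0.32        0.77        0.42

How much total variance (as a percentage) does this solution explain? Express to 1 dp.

SS loadings by factor: 1.0488, 1.7234, 1.7979; total = 4.5701.
Total variance with 6 standardized items is 6, so the solution explains 4.5701/6 = 0.7617 = 76.17%.

76.2%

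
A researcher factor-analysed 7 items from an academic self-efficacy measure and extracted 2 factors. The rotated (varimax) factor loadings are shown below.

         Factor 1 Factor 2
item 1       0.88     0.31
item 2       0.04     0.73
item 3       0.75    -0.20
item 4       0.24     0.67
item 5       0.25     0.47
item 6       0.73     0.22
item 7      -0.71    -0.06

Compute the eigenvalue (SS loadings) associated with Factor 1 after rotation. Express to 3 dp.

2.496

SS loadings for Factor 1 = 0.88² + 0.04² + 0.75² + 0.24² + 0.25² + 0.73² + (-0.71)² = 0.7744 + 0.0016 + 0.5625 + 0.0576 + 0.0625 + 0.5329 + 0.5041 = 2.4956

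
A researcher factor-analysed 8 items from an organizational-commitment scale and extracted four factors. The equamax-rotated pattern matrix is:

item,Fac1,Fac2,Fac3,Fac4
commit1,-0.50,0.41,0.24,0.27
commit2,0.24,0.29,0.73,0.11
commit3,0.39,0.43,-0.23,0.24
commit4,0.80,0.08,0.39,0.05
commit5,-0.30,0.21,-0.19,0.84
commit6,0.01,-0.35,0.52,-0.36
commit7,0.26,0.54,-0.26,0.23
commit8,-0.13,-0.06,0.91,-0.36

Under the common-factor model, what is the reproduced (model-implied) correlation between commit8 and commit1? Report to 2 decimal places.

0.16

r̂ = Σ λ_i·λ_j across factors = (-0.13)(-0.50) + (-0.06)(0.41) + (0.91)(0.24) + (-0.36)(0.27)
  = +0.0650 -0.0246 +0.2184 -0.0972 = 0.1616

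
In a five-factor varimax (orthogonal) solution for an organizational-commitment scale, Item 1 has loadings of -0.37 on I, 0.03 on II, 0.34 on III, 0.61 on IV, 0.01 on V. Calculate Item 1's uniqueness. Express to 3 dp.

h² = (-0.37)² + 0.03² + 0.34² + 0.61² + 0.01² = 0.1369 + 0.0009 + 0.1156 + 0.3721 + 0.0001 = 0.6256
Uniqueness u² = 1 − h² = 1 − 0.6256 = 0.3744

0.374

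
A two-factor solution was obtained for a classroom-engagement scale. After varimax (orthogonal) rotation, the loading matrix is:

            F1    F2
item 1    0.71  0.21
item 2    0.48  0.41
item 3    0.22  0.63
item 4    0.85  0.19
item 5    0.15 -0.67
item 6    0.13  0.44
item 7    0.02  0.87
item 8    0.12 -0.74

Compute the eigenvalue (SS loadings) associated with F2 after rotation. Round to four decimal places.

SS loadings for F2 = 0.21² + 0.41² + 0.63² + 0.19² + (-0.67)² + 0.44² + 0.87² + (-0.74)² = 0.0441 + 0.1681 + 0.3969 + 0.0361 + 0.4489 + 0.1936 + 0.7569 + 0.5476 = 2.5922

2.5922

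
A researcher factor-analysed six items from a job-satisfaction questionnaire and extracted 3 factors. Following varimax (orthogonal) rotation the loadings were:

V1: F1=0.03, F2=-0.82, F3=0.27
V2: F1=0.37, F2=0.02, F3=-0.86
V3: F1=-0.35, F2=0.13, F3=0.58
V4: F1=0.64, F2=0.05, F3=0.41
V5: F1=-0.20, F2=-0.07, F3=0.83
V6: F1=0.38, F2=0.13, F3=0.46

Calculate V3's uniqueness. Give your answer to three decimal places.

0.524

h² = (-0.35)² + 0.13² + 0.58² = 0.1225 + 0.0169 + 0.3364 = 0.4758
Uniqueness u² = 1 − h² = 1 − 0.4758 = 0.5242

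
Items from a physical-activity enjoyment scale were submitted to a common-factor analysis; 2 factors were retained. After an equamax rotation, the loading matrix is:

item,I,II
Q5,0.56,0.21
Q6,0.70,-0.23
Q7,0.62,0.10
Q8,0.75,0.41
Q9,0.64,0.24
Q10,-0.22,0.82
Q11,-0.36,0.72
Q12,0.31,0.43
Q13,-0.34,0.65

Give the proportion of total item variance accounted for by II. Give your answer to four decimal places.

SS loadings for II = 0.21² + (-0.23)² + 0.10² + 0.41² + 0.24² + 0.82² + 0.72² + 0.43² + 0.65² = 2.1309
Proportion of variance = 2.1309 / 9 = 0.2368.

0.2368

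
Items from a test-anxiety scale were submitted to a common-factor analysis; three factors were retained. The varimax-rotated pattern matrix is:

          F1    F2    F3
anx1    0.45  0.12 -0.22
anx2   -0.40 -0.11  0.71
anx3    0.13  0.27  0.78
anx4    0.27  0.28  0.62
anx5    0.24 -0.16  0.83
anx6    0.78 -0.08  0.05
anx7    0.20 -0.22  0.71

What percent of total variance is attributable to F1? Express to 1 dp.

SS loadings for F1 = 0.45² + (-0.40)² + 0.13² + 0.27² + 0.24² + 0.78² + 0.20² = 1.1583
With 7 standardized items, total variance = 7. Proportion = 1.1583/7 = 0.1655 → 16.55%.

16.5%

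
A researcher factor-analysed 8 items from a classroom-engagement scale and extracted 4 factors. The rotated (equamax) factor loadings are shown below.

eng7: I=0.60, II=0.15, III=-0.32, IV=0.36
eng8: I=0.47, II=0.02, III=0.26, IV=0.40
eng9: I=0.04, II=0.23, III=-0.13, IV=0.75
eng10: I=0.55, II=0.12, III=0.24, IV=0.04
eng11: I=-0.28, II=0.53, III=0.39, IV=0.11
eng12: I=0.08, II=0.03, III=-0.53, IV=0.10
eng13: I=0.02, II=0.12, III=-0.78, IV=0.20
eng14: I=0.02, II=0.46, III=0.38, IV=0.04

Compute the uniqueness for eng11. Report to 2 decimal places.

h² = (-0.28)² + 0.53² + 0.39² + 0.11² = 0.0784 + 0.2809 + 0.1521 + 0.0121 = 0.5235
Uniqueness u² = 1 − h² = 1 − 0.5235 = 0.4765

0.48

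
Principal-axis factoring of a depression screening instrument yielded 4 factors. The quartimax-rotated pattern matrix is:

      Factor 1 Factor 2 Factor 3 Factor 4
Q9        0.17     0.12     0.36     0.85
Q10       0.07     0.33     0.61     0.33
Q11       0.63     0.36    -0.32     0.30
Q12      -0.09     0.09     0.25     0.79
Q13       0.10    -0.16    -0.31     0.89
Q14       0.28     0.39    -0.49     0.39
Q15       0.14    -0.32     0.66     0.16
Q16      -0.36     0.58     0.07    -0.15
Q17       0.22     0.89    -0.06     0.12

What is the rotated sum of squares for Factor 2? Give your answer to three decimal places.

1.670

SS loadings for Factor 2 = 0.12² + 0.33² + 0.36² + 0.09² + (-0.16)² + 0.39² + (-0.32)² + 0.58² + 0.89² = 0.0144 + 0.1089 + 0.1296 + 0.0081 + 0.0256 + 0.1521 + 0.1024 + 0.3364 + 0.7921 = 1.6696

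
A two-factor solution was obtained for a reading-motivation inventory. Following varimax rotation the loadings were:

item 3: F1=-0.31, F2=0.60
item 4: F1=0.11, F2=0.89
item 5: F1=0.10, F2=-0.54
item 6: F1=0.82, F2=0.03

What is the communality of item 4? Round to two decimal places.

h² = 0.11² + 0.89² = 0.0121 + 0.7921 = 0.8042

0.80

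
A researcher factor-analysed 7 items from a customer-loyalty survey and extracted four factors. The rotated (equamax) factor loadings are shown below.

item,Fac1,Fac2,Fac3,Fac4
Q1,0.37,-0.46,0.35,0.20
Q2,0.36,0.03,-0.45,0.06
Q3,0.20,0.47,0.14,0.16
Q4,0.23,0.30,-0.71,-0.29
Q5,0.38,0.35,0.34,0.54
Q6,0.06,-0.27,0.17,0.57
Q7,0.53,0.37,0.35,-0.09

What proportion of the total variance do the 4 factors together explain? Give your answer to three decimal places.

0.505

SS loadings by factor: 0.7883, 0.8557, 1.1157, 0.7779; total = 3.5376.
Total variance with 7 standardized items is 7, so the solution explains 3.5376/7 = 0.5054.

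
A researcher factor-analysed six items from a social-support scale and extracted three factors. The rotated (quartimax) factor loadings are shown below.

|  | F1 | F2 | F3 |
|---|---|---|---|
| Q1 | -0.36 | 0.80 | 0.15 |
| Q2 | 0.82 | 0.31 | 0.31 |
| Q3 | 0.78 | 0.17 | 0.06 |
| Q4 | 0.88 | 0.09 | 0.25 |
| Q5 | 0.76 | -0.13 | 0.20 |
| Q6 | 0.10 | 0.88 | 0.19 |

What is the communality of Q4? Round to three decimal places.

0.845

h² = 0.88² + 0.09² + 0.25² = 0.7744 + 0.0081 + 0.0625 = 0.8450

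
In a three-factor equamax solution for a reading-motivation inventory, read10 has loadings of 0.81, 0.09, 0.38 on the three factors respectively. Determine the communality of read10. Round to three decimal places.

h² = 0.81² + 0.09² + 0.38² = 0.6561 + 0.0081 + 0.1444 = 0.8086

0.809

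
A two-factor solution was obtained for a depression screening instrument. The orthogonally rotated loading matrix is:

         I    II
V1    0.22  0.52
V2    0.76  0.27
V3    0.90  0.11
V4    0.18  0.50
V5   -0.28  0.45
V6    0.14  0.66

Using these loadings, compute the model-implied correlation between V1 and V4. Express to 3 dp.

0.300

r̂ = Σ λ_i·λ_j across factors = (0.22)(0.18) + (0.52)(0.50)
  = +0.0396 +0.2600 = 0.2996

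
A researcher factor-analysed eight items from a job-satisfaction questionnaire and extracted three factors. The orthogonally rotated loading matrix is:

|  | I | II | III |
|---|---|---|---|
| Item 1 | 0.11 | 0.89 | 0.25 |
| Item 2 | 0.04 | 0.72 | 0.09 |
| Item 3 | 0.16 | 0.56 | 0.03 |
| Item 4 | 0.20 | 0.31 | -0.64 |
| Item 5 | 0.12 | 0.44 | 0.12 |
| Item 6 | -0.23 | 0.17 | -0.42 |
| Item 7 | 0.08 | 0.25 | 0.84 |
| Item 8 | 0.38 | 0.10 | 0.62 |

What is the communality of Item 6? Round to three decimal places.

0.258

h² = (-0.23)² + 0.17² + (-0.42)² = 0.0529 + 0.0289 + 0.1764 = 0.2582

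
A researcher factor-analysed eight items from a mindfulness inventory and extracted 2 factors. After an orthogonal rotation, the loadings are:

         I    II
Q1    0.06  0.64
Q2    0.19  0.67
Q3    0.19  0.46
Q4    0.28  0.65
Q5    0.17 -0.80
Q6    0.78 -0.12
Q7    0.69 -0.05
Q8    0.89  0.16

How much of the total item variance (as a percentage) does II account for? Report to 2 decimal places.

27.19%

SS loadings for II = 0.64² + 0.67² + 0.46² + 0.65² + (-0.80)² + (-0.12)² + (-0.05)² + 0.16² = 2.1751
With 8 standardized items, total variance = 8. Proportion = 2.1751/8 = 0.2719 → 27.19%.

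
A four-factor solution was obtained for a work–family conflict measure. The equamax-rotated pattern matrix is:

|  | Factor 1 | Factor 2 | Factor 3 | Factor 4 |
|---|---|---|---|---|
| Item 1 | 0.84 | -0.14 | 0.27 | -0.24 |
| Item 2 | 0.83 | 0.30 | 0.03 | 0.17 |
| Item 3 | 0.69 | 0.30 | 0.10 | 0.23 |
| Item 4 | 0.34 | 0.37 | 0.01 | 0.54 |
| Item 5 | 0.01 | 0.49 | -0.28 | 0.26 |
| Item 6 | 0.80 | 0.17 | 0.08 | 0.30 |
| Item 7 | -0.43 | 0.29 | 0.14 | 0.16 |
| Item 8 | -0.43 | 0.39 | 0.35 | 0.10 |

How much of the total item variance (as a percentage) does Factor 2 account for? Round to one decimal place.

SS loadings for Factor 2 = (-0.14)² + 0.30² + 0.30² + 0.37² + 0.49² + 0.17² + 0.29² + 0.39² = 0.8417
With 8 standardized items, total variance = 8. Proportion = 0.8417/8 = 0.1052 → 10.52%.

10.5%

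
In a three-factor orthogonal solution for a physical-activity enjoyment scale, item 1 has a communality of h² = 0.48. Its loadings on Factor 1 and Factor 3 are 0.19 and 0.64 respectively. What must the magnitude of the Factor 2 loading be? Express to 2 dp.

Under orthogonal rotation h² = Σλ², so λ_Factor 2² = h² − (0.4457) = 0.48 − 0.4457 = 0.0343.
|λ| = √0.0343 = 0.1852.

0.19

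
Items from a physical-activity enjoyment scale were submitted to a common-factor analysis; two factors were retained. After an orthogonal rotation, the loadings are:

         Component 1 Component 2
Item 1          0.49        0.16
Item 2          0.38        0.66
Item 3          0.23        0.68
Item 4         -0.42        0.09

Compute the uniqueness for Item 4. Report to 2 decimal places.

h² = (-0.42)² + 0.09² = 0.1764 + 0.0081 = 0.1845
Uniqueness u² = 1 − h² = 1 − 0.1845 = 0.8155

0.82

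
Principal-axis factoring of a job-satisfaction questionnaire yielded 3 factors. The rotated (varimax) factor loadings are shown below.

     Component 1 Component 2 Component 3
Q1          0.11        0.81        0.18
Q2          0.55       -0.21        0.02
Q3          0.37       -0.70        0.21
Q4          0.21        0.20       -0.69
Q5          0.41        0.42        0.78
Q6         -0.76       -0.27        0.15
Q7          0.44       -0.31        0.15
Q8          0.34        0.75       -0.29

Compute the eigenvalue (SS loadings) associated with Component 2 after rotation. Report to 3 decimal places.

2.138

SS loadings for Component 2 = 0.81² + (-0.21)² + (-0.70)² + 0.20² + 0.42² + (-0.27)² + (-0.31)² + 0.75² = 0.6561 + 0.0441 + 0.4900 + 0.0400 + 0.1764 + 0.0729 + 0.0961 + 0.5625 = 2.1381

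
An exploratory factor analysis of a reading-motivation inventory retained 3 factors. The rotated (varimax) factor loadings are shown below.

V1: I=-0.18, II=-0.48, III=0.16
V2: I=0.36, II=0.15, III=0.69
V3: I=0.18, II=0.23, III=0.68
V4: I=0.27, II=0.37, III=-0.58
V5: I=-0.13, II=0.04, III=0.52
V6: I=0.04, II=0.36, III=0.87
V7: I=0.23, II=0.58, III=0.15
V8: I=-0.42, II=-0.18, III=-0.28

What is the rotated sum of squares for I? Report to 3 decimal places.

0.515

SS loadings for I = (-0.18)² + 0.36² + 0.18² + 0.27² + (-0.13)² + 0.04² + 0.23² + (-0.42)² = 0.0324 + 0.1296 + 0.0324 + 0.0729 + 0.0169 + 0.0016 + 0.0529 + 0.1764 = 0.5151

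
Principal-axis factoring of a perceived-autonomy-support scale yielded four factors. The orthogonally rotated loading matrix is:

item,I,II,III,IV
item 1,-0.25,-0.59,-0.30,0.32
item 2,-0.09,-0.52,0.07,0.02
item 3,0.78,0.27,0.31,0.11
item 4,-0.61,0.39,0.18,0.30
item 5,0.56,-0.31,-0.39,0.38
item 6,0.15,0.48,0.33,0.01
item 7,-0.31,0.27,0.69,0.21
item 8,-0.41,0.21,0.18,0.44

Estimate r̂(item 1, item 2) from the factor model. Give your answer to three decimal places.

0.315

r̂ = Σ λ_i·λ_j across factors = (-0.25)(-0.09) + (-0.59)(-0.52) + (-0.30)(0.07) + (0.32)(0.02)
  = +0.0225 +0.3068 -0.0210 +0.0064 = 0.3147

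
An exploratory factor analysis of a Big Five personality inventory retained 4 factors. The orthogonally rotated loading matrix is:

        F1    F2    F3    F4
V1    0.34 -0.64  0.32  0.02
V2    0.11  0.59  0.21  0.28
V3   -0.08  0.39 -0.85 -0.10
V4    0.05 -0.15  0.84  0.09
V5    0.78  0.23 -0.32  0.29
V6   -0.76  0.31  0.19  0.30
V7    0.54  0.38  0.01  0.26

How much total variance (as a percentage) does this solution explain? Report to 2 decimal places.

SS loadings by factor: 1.6142, 1.2257, 1.7132, 0.3386; total = 4.8917.
Total variance with 7 standardized items is 7, so the solution explains 4.8917/7 = 0.6988 = 69.88%.

69.88%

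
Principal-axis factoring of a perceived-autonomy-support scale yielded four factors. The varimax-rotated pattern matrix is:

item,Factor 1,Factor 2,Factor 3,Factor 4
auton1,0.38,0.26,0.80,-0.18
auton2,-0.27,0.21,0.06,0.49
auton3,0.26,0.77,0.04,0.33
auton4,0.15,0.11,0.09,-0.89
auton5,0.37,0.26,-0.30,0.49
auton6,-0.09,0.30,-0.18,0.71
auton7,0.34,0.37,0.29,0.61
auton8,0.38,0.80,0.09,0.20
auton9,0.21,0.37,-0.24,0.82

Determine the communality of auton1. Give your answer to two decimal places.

h² = 0.38² + 0.26² + 0.80² + (-0.18)² = 0.1444 + 0.0676 + 0.6400 + 0.0324 = 0.8844

0.88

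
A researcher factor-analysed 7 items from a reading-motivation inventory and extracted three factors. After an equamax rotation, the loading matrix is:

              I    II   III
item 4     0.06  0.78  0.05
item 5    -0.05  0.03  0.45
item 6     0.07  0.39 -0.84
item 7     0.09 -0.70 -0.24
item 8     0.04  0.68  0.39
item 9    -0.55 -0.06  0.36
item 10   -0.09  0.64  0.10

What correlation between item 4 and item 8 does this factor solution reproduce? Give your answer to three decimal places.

0.552

r̂ = Σ λ_i·λ_j across factors = (0.06)(0.04) + (0.78)(0.68) + (0.05)(0.39)
  = +0.0024 +0.5304 +0.0195 = 0.5523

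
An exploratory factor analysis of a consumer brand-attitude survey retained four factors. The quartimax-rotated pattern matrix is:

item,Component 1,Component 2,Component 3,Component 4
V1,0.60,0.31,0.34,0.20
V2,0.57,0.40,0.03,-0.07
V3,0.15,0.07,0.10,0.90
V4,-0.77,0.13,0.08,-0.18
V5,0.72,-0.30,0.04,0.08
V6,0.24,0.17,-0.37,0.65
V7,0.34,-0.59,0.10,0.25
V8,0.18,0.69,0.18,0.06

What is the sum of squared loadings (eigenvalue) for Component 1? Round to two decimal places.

SS loadings for Component 1 = 0.60² + 0.57² + 0.15² + (-0.77)² + 0.72² + 0.24² + 0.34² + 0.18² = 0.3600 + 0.3249 + 0.0225 + 0.5929 + 0.5184 + 0.0576 + 0.1156 + 0.0324 = 2.0243

2.02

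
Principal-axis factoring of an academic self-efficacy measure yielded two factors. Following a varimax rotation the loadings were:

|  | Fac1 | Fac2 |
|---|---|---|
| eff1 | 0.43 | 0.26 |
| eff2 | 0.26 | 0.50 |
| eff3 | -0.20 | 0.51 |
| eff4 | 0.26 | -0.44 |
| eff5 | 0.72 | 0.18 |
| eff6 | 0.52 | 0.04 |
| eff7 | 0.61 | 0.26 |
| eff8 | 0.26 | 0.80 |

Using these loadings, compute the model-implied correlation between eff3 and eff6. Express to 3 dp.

-0.084

r̂ = Σ λ_i·λ_j across factors = (-0.20)(0.52) + (0.51)(0.04)
  = -0.1040 +0.0204 = -0.0836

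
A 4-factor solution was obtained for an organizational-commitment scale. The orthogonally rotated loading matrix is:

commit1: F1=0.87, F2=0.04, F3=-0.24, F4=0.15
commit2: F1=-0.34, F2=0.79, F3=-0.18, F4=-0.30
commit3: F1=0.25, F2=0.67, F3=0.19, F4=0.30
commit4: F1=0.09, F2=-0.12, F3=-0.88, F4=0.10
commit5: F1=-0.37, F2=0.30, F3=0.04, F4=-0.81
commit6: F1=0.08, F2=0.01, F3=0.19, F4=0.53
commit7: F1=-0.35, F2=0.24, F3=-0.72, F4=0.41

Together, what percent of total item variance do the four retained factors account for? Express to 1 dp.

SS loadings by factor: 1.2089, 1.2367, 1.4566, 1.3176; total = 5.2198.
Total variance with 7 standardized items is 7, so the solution explains 5.2198/7 = 0.7457 = 74.57%.

74.6%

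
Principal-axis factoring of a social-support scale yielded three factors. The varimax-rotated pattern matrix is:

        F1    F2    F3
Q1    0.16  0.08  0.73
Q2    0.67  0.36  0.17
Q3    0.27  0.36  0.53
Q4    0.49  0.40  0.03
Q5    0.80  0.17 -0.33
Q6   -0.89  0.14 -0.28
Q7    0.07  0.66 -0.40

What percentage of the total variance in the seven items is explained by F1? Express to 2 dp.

SS loadings for F1 = 0.16² + 0.67² + 0.27² + 0.49² + 0.80² + (-0.89)² + 0.07² = 2.2245
With 7 standardized items, total variance = 7. Proportion = 2.2245/7 = 0.3178 → 31.78%.

31.78%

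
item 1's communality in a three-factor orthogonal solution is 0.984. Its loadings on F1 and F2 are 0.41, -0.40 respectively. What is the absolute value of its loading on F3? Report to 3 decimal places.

Under orthogonal rotation h² = Σλ², so λ_F3² = h² − (0.3281) = 0.984 − 0.3281 = 0.6559.
|λ| = √0.6559 = 0.8099.

0.810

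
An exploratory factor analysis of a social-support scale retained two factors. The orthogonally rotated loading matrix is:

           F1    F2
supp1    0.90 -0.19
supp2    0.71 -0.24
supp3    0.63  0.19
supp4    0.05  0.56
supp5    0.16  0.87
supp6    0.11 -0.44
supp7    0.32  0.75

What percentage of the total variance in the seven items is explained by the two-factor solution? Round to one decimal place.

54.4%

SS loadings by factor: 1.8536, 1.9564; total = 3.8100.
Total variance with 7 standardized items is 7, so the solution explains 3.8100/7 = 0.5443 = 54.43%.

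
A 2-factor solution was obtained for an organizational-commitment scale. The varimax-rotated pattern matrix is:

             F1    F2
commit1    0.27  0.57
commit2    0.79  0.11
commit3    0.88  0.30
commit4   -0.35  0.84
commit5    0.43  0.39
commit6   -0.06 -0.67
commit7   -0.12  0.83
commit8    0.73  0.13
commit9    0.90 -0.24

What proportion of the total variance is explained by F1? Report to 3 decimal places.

SS loadings for F1 = 0.27² + 0.79² + 0.88² + (-0.35)² + 0.43² + (-0.06)² + (-0.12)² + 0.73² + 0.90² = 3.1397
Proportion of variance = 3.1397 / 9 = 0.3489.

0.349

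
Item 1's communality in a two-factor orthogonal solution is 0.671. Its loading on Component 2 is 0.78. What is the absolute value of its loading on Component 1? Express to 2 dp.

0.25

Under orthogonal rotation h² = Σλ², so λ_Component 1² = h² − (0.6084) = 0.671 − 0.6084 = 0.0626.
|λ| = √0.0626 = 0.2502.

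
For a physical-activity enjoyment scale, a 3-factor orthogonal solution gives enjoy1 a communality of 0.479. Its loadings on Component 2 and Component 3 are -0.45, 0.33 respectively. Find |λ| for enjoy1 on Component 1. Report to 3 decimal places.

0.409

Under orthogonal rotation h² = Σλ², so λ_Component 1² = h² − (0.3114) = 0.479 − 0.3114 = 0.1676.
|λ| = √0.1676 = 0.4094.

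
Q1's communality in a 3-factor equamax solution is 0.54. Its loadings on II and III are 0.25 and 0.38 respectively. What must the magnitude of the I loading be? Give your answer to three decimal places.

0.577

Under orthogonal rotation h² = Σλ², so λ_I² = h² − (0.2069) = 0.54 − 0.2069 = 0.3331.
|λ| = √0.3331 = 0.5771.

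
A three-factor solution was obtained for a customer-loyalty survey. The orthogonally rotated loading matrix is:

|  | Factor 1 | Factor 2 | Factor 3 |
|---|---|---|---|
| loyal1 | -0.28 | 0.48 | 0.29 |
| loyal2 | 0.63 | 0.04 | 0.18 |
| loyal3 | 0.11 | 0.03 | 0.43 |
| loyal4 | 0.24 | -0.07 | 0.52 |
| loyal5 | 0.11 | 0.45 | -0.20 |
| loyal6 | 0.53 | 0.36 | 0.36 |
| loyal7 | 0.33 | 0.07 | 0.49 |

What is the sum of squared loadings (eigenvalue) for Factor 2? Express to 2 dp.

SS loadings for Factor 2 = 0.48² + 0.04² + 0.03² + (-0.07)² + 0.45² + 0.36² + 0.07² = 0.2304 + 0.0016 + 0.0009 + 0.0049 + 0.2025 + 0.1296 + 0.0049 = 0.5748

0.57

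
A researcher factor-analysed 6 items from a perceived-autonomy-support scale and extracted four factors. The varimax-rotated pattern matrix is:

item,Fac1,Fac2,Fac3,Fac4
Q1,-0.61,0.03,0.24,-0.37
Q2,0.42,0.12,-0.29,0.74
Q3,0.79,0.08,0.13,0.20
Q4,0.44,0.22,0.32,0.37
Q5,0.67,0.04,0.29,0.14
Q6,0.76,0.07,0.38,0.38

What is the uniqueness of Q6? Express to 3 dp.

0.129

h² = 0.76² + 0.07² + 0.38² + 0.38² = 0.5776 + 0.0049 + 0.1444 + 0.1444 = 0.8713
Uniqueness u² = 1 − h² = 1 − 0.8713 = 0.1287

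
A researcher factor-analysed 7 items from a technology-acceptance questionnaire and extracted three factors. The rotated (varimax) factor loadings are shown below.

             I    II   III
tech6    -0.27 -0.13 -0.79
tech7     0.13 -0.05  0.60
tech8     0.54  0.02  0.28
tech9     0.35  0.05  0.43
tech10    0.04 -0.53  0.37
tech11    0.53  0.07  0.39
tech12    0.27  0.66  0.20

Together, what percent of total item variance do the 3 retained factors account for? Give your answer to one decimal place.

45.4%

SS loadings by factor: 0.8593, 0.7437, 1.5764; total = 3.1794.
Total variance with 7 standardized items is 7, so the solution explains 3.1794/7 = 0.4542 = 45.42%.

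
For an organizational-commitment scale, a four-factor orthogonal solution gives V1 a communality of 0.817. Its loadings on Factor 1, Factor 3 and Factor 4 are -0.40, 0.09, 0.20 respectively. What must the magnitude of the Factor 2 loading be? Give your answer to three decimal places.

0.780

Under orthogonal rotation h² = Σλ², so λ_Factor 2² = h² − (0.2081) = 0.817 − 0.2081 = 0.6089.
|λ| = √0.6089 = 0.7803.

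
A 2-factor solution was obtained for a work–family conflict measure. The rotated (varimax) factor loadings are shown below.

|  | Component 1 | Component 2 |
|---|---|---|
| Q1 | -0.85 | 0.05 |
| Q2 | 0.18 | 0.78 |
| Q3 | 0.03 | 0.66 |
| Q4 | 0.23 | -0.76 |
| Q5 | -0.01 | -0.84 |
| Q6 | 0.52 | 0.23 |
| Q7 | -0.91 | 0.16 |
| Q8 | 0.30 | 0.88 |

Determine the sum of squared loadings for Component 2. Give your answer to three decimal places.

3.183

SS loadings for Component 2 = 0.05² + 0.78² + 0.66² + (-0.76)² + (-0.84)² + 0.23² + 0.16² + 0.88² = 0.0025 + 0.6084 + 0.4356 + 0.5776 + 0.7056 + 0.0529 + 0.0256 + 0.7744 = 3.1826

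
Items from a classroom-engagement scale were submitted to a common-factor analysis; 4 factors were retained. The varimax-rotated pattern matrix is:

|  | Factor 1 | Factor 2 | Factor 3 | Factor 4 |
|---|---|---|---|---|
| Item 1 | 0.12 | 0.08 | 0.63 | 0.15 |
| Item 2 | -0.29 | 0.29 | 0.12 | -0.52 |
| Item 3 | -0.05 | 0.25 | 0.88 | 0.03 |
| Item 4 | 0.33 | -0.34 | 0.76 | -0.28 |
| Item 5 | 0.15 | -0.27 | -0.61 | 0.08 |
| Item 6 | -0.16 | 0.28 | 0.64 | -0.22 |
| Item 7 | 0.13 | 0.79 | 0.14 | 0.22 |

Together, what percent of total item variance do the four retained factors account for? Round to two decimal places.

SS loadings by factor: 0.2749, 1.0440, 2.5646, 0.4754; total = 4.3589.
Total variance with 7 standardized items is 7, so the solution explains 4.3589/7 = 0.6227 = 62.27%.

62.27%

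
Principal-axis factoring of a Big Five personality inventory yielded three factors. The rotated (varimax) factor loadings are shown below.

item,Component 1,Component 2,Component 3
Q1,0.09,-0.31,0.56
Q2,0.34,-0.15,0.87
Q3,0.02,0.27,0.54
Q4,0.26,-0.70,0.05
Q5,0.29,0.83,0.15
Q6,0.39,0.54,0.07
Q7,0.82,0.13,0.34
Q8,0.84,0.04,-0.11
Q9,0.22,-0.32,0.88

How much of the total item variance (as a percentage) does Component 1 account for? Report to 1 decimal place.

SS loadings for Component 1 = 0.09² + 0.34² + 0.02² + 0.26² + 0.29² + 0.39² + 0.82² + 0.84² + 0.22² = 1.8543
With 9 standardized items, total variance = 9. Proportion = 1.8543/9 = 0.2060 → 20.60%.

20.6%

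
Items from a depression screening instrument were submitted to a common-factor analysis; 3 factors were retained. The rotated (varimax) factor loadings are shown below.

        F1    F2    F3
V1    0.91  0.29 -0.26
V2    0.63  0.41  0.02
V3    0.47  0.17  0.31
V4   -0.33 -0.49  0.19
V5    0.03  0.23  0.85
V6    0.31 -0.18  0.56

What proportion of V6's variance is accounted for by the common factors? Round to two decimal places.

0.44

h² = 0.31² + (-0.18)² + 0.56² = 0.0961 + 0.0324 + 0.3136 = 0.4421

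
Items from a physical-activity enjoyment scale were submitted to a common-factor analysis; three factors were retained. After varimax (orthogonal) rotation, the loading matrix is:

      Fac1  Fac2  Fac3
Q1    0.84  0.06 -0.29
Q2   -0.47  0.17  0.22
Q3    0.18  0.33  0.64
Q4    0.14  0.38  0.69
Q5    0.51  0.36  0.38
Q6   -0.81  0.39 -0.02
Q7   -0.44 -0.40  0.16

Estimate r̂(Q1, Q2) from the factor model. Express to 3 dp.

r̂ = Σ λ_i·λ_j across factors = (0.84)(-0.47) + (0.06)(0.17) + (-0.29)(0.22)
  = -0.3948 +0.0102 -0.0638 = -0.4484

-0.448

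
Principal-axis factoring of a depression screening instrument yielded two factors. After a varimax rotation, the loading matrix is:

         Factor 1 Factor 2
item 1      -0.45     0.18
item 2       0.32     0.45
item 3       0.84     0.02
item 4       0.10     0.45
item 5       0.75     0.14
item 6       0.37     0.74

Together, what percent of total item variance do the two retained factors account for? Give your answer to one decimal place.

Communalities: 0.2349, 0.3049, 0.7060, 0.2125, 0.5821, 0.6845; Σh² = 2.7249.
Total variance with 6 standardized items is 6, so the solution explains 2.7249/6 = 0.4541 = 45.41%.

45.4%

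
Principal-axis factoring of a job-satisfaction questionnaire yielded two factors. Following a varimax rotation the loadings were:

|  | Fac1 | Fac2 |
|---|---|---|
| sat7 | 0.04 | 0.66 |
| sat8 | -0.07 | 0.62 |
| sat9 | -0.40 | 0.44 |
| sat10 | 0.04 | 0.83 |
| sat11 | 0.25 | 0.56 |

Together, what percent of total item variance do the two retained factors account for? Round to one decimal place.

44.9%

SS loadings by factor: 0.2306, 2.0161; total = 2.2467.
Total variance with 5 standardized items is 5, so the solution explains 2.2467/5 = 0.4493 = 44.93%.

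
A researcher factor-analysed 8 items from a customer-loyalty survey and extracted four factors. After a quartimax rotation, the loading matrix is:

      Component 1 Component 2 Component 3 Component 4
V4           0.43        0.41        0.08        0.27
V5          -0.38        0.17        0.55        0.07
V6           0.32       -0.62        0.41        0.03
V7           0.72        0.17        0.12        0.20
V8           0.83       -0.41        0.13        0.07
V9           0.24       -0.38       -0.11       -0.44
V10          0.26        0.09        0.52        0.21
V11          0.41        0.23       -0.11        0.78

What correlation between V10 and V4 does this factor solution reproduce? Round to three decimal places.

0.247

r̂ = Σ λ_i·λ_j across factors = (0.26)(0.43) + (0.09)(0.41) + (0.52)(0.08) + (0.21)(0.27)
  = +0.1118 +0.0369 +0.0416 +0.0567 = 0.2470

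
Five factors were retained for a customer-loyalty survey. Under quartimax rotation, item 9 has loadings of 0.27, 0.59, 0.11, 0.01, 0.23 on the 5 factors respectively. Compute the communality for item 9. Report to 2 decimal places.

0.49

h² = 0.27² + 0.59² + 0.11² + 0.01² + 0.23² = 0.0729 + 0.3481 + 0.0121 + 0.0001 + 0.0529 = 0.4861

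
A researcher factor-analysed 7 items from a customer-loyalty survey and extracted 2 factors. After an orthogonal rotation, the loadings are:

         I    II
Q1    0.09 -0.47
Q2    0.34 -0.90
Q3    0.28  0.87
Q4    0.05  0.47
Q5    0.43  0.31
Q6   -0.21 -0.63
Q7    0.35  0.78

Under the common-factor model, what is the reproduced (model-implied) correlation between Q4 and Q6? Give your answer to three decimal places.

r̂ = Σ λ_i·λ_j across factors = (0.05)(-0.21) + (0.47)(-0.63)
  = -0.0105 -0.2961 = -0.3066

-0.307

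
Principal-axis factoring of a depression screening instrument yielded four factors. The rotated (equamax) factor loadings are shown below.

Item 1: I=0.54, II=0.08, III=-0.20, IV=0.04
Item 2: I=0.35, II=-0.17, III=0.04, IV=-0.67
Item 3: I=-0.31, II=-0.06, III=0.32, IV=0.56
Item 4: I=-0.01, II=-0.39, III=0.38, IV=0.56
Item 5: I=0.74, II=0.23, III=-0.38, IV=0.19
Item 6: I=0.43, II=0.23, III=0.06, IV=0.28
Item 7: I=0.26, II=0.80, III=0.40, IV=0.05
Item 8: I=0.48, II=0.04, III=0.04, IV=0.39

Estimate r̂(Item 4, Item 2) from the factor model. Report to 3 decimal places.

r̂ = Σ λ_i·λ_j across factors = (-0.01)(0.35) + (-0.39)(-0.17) + (0.38)(0.04) + (0.56)(-0.67)
  = -0.0035 +0.0663 +0.0152 -0.3752 = -0.2972

-0.297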